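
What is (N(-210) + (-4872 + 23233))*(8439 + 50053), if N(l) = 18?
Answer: 1075024468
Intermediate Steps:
(N(-210) + (-4872 + 23233))*(8439 + 50053) = (18 + (-4872 + 23233))*(8439 + 50053) = (18 + 18361)*58492 = 18379*58492 = 1075024468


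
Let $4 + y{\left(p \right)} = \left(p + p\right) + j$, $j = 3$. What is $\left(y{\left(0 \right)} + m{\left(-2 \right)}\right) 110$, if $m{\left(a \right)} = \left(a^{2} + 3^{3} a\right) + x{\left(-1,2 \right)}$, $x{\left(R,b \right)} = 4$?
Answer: $-5170$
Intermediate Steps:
$m{\left(a \right)} = 4 + a^{2} + 27 a$ ($m{\left(a \right)} = \left(a^{2} + 3^{3} a\right) + 4 = \left(a^{2} + 27 a\right) + 4 = 4 + a^{2} + 27 a$)
$y{\left(p \right)} = -1 + 2 p$ ($y{\left(p \right)} = -4 + \left(\left(p + p\right) + 3\right) = -4 + \left(2 p + 3\right) = -4 + \left(3 + 2 p\right) = -1 + 2 p$)
$\left(y{\left(0 \right)} + m{\left(-2 \right)}\right) 110 = \left(\left(-1 + 2 \cdot 0\right) + \left(4 + \left(-2\right)^{2} + 27 \left(-2\right)\right)\right) 110 = \left(\left(-1 + 0\right) + \left(4 + 4 - 54\right)\right) 110 = \left(-1 - 46\right) 110 = \left(-47\right) 110 = -5170$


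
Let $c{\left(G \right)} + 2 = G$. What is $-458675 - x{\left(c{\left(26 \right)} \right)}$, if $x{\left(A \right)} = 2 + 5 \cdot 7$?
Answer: $-458712$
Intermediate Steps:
$c{\left(G \right)} = -2 + G$
$x{\left(A \right)} = 37$ ($x{\left(A \right)} = 2 + 35 = 37$)
$-458675 - x{\left(c{\left(26 \right)} \right)} = -458675 - 37 = -458712$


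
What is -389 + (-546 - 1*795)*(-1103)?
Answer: 1478734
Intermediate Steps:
-389 + (-546 - 1*795)*(-1103) = -389 + (-546 - 795)*(-1103) = -389 - 1341*(-1103) = -389 + 1479123 = 1478734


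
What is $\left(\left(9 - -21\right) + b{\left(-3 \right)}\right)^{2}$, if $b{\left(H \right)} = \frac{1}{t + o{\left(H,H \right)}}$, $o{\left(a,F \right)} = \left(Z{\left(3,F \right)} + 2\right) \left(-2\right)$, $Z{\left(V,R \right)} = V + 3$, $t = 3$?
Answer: $\frac{151321}{169} \approx 895.39$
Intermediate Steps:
$Z{\left(V,R \right)} = 3 + V$
$o{\left(a,F \right)} = -16$ ($o{\left(a,F \right)} = \left(\left(3 + 3\right) + 2\right) \left(-2\right) = \left(6 + 2\right) \left(-2\right) = 8 \left(-2\right) = -16$)
$b{\left(H \right)} = - \frac{1}{13}$ ($b{\left(H \right)} = \frac{1}{3 - 16} = \frac{1}{-13} = - \frac{1}{13}$)
$\left(\left(9 - -21\right) + b{\left(-3 \right)}\right)^{2} = \left(\left(9 - -21\right) - \frac{1}{13}\right)^{2} = \left(\left(9 + 21\right) - \frac{1}{13}\right)^{2} = \left(30 - \frac{1}{13}\right)^{2} = \left(\frac{389}{13}\right)^{2} = \frac{151321}{169}$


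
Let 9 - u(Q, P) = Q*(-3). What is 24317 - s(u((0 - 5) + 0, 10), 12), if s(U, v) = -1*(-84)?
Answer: 24233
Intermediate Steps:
u(Q, P) = 9 + 3*Q (u(Q, P) = 9 - Q*(-3) = 9 - (-3)*Q = 9 + 3*Q)
s(U, v) = 84
24317 - s(u((0 - 5) + 0, 10), 12) = 24317 - 1*84 = 24317 - 84 = 24233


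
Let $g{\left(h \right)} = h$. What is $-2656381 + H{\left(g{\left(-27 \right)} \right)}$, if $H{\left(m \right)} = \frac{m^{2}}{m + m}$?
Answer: $- \frac{5312789}{2} \approx -2.6564 \cdot 10^{6}$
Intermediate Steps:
$H{\left(m \right)} = \frac{m}{2}$ ($H{\left(m \right)} = \frac{m^{2}}{2 m} = \frac{1}{2 m} m^{2} = \frac{m}{2}$)
$-2656381 + H{\left(g{\left(-27 \right)} \right)} = -2656381 + \frac{1}{2} \left(-27\right) = -2656381 - \frac{27}{2} = - \frac{5312789}{2}$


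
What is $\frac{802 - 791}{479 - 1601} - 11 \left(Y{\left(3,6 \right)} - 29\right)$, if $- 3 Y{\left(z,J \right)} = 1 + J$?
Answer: $\frac{35155}{102} \approx 344.66$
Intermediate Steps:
$Y{\left(z,J \right)} = - \frac{1}{3} - \frac{J}{3}$ ($Y{\left(z,J \right)} = - \frac{1 + J}{3} = - \frac{1}{3} - \frac{J}{3}$)
$\frac{802 - 791}{479 - 1601} - 11 \left(Y{\left(3,6 \right)} - 29\right) = \frac{802 - 791}{479 - 1601} - 11 \left(\left(- \frac{1}{3} - 2\right) - 29\right) = \frac{11}{-1122} - 11 \left(\left(- \frac{1}{3} - 2\right) - 29\right) = 11 \left(- \frac{1}{1122}\right) - 11 \left(- \frac{7}{3} - 29\right) = - \frac{1}{102} - - \frac{1034}{3} = - \frac{1}{102} + \frac{1034}{3} = \frac{35155}{102}$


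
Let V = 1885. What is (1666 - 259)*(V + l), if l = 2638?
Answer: 6363861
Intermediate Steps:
(1666 - 259)*(V + l) = (1666 - 259)*(1885 + 2638) = 1407*4523 = 6363861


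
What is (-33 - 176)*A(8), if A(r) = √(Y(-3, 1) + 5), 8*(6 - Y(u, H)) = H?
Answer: -209*√174/4 ≈ -689.22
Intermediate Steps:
Y(u, H) = 6 - H/8
A(r) = √174/4 (A(r) = √((6 - ⅛*1) + 5) = √((6 - ⅛) + 5) = √(47/8 + 5) = √(87/8) = √174/4)
(-33 - 176)*A(8) = (-33 - 176)*(√174/4) = -209*√174/4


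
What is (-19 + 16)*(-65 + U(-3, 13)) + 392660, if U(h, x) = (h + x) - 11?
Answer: 392858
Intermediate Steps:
U(h, x) = -11 + h + x
(-19 + 16)*(-65 + U(-3, 13)) + 392660 = (-19 + 16)*(-65 + (-11 - 3 + 13)) + 392660 = -3*(-65 - 1) + 392660 = -3*(-66) + 392660 = 198 + 392660 = 392858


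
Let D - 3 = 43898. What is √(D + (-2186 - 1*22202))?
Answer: √19513 ≈ 139.69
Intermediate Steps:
D = 43901 (D = 3 + 43898 = 43901)
√(D + (-2186 - 1*22202)) = √(43901 + (-2186 - 1*22202)) = √(43901 + (-2186 - 22202)) = √(43901 - 24388) = √19513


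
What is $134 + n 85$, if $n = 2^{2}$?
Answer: $474$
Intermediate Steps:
$n = 4$
$134 + n 85 = 134 + 4 \cdot 85 = 134 + 340 = 474$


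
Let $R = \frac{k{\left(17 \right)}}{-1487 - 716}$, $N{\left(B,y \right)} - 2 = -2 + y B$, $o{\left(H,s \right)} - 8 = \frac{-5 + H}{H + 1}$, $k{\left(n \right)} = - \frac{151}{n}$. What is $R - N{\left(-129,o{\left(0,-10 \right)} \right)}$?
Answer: $\frac{14493688}{37451} \approx 387.0$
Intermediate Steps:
$o{\left(H,s \right)} = 8 + \frac{-5 + H}{1 + H}$ ($o{\left(H,s \right)} = 8 + \frac{-5 + H}{H + 1} = 8 + \frac{-5 + H}{1 + H}$)
$N{\left(B,y \right)} = B y$ ($N{\left(B,y \right)} = 2 + \left(-2 + y B\right) = 2 + \left(-2 + B y\right) = B y$)
$R = \frac{151}{37451}$ ($R = \frac{\left(-151\right) \frac{1}{17}}{-1487 - 716} = - \frac{151}{17 \left(-2203\right)} = \left(- \frac{151}{17}\right) \left(- \frac{1}{2203}\right) = \frac{151}{37451} \approx 0.0040319$)
$R - N{\left(-129,o{\left(0,-10 \right)} \right)} = \frac{151}{37451} - - 129 \frac{3 \left(1 + 3 \cdot 0\right)}{1 + 0} = \frac{151}{37451} - - 129 \frac{3 \left(1 + 0\right)}{1} = \frac{151}{37451} - - 129 \cdot 3 \cdot 1 \cdot 1 = \frac{151}{37451} - \left(-129\right) 3 = \frac{151}{37451} - -387 = \frac{151}{37451} + 387 = \frac{14493688}{37451}$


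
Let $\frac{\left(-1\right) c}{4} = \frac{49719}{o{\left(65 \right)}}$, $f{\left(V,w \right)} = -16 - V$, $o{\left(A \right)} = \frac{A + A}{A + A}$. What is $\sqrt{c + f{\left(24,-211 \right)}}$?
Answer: $446 i \approx 446.0 i$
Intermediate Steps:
$o{\left(A \right)} = 1$ ($o{\left(A \right)} = \frac{2 A}{2 A} = 2 A \frac{1}{2 A} = 1$)
$c = -198876$ ($c = - 4 \cdot \frac{49719}{1} = - 4 \cdot 49719 \cdot 1 = \left(-4\right) 49719 = -198876$)
$\sqrt{c + f{\left(24,-211 \right)}} = \sqrt{-198876 - 40} = \sqrt{-198916} = 446 i$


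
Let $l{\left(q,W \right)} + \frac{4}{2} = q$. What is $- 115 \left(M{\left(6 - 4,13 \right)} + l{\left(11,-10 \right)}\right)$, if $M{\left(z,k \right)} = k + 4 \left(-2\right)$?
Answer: $-1610$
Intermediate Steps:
$l{\left(q,W \right)} = -2 + q$
$M{\left(z,k \right)} = -8 + k$ ($M{\left(z,k \right)} = k - 8 = -8 + k$)
$- 115 \left(M{\left(6 - 4,13 \right)} + l{\left(11,-10 \right)}\right) = - 115 \left(\left(-8 + 13\right) + \left(-2 + 11\right)\right) = - 115 \left(5 + 9\right) = \left(-115\right) 14 = -1610$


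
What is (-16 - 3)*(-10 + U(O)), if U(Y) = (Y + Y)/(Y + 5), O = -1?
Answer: 399/2 ≈ 199.50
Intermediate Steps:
U(Y) = 2*Y/(5 + Y) (U(Y) = (2*Y)/(5 + Y) = 2*Y/(5 + Y))
(-16 - 3)*(-10 + U(O)) = (-16 - 3)*(-10 + 2*(-1)/(5 - 1)) = -19*(-10 + 2*(-1)/4) = -19*(-10 + 2*(-1)*(¼)) = -19*(-10 - ½) = -19*(-21/2) = 399/2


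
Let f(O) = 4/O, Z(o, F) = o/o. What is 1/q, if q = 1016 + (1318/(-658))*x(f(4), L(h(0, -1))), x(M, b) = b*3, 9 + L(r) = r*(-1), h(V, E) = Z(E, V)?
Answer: 329/354034 ≈ 0.00092929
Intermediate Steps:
Z(o, F) = 1
h(V, E) = 1
L(r) = -9 - r (L(r) = -9 + r*(-1) = -9 - r)
x(M, b) = 3*b
q = 354034/329 (q = 1016 + (1318/(-658))*(3*(-9 - 1*1)) = 1016 + (1318*(-1/658))*(3*(-9 - 1)) = 1016 - 1977*(-10)/329 = 1016 - 659/329*(-30) = 1016 + 19770/329 = 354034/329 ≈ 1076.1)
1/q = 1/(354034/329) = 329/354034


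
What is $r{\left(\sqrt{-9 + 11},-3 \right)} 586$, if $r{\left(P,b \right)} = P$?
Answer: $586 \sqrt{2} \approx 828.73$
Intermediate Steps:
$r{\left(\sqrt{-9 + 11},-3 \right)} 586 = \sqrt{-9 + 11} \cdot 586 = \sqrt{2} \cdot 586 = 586 \sqrt{2}$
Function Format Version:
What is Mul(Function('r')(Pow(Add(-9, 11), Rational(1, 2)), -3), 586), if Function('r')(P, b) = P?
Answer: Mul(586, Pow(2, Rational(1, 2))) ≈ 828.73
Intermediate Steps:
Mul(Function('r')(Pow(Add(-9, 11), Rational(1, 2)), -3), 586) = Mul(Pow(Add(-9, 11), Rational(1, 2)), 586) = Mul(Pow(2, Rational(1, 2)), 586) = Mul(586, Pow(2, Rational(1, 2)))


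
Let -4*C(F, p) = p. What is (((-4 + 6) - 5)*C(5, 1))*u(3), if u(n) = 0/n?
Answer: 0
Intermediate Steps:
u(n) = 0
C(F, p) = -p/4
(((-4 + 6) - 5)*C(5, 1))*u(3) = (((-4 + 6) - 5)*(-1/4*1))*0 = ((2 - 5)*(-1/4))*0 = -3*(-1/4)*0 = (3/4)*0 = 0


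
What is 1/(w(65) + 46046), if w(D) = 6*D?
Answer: 1/46436 ≈ 2.1535e-5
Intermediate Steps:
1/(w(65) + 46046) = 1/(6*65 + 46046) = 1/(390 + 46046) = 1/46436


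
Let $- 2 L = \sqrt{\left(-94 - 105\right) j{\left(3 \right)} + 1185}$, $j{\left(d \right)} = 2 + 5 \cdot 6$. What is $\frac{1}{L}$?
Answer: $\frac{2 i \sqrt{5183}}{5183} \approx 0.02778 i$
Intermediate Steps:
$j{\left(d \right)} = 32$ ($j{\left(d \right)} = 2 + 30 = 32$)
$L = - \frac{i \sqrt{5183}}{2}$ ($L = - \frac{\sqrt{\left(-94 - 105\right) 32 + 1185}}{2} = - \frac{\sqrt{\left(-199\right) 32 + 1185}}{2} = - \frac{\sqrt{-6368 + 1185}}{2} = - \frac{\sqrt{-5183}}{2} = - \frac{i \sqrt{5183}}{2} \approx - 35.997 i$)
$\frac{1}{L} = \frac{1}{\left(- \frac{1}{2}\right) i \sqrt{5183}} = \frac{2 i \sqrt{5183}}{5183}$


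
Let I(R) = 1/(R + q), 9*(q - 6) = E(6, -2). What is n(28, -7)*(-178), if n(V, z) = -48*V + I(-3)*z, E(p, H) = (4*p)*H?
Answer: 238698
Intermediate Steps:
E(p, H) = 4*H*p
q = ⅔ (q = 6 + (4*(-2)*6)/9 = 6 + (⅑)*(-48) = 6 - 16/3 = ⅔ ≈ 0.66667)
I(R) = 1/(⅔ + R) (I(R) = 1/(R + ⅔) = 1/(⅔ + R))
n(V, z) = -48*V - 3*z/7 (n(V, z) = -48*V + (3/(2 + 3*(-3)))*z = -48*V + (3/(2 - 9))*z = -48*V + (3/(-7))*z = -48*V + (3*(-⅐))*z = -48*V - 3*z/7)
n(28, -7)*(-178) = (-48*28 - 3/7*(-7))*(-178) = (-1344 + 3)*(-178) = -1341*(-178) = 238698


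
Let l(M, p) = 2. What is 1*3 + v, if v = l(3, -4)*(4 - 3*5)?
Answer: -19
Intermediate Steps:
v = -22 (v = 2*(4 - 3*5) = 2*(4 - 15) = 2*(-11) = -22)
1*3 + v = 1*3 - 22 = 3 - 22 = -19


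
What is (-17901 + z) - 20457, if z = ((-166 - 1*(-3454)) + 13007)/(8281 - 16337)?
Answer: -309028343/8056 ≈ -38360.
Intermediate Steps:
z = -16295/8056 (z = ((-166 + 3454) + 13007)/(-8056) = (3288 + 13007)*(-1/8056) = 16295*(-1/8056) = -16295/8056 ≈ -2.0227)
(-17901 + z) - 20457 = (-17901 - 16295/8056) - 20457 = -144226751/8056 - 20457 = -309028343/8056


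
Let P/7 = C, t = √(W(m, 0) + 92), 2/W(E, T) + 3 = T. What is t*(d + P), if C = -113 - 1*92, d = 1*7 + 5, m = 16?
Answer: -1423*√822/3 ≈ -13599.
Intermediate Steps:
W(E, T) = 2/(-3 + T)
t = √822/3 (t = √(2/(-3 + 0) + 92) = √(2/(-3) + 92) = √(2*(-⅓) + 92) = √(-⅔ + 92) = √(274/3) = √822/3 ≈ 9.5569)
d = 12 (d = 7 + 5 = 12)
C = -205 (C = -113 - 92 = -205)
P = -1435 (P = 7*(-205) = -1435)
t*(d + P) = (√822/3)*(12 - 1435) = (√822/3)*(-1423) = -1423*√822/3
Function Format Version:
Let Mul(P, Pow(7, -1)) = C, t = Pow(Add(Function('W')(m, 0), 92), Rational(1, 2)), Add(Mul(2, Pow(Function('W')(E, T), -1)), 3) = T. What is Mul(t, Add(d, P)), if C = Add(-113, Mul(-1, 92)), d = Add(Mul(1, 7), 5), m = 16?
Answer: Mul(Rational(-1423, 3), Pow(822, Rational(1, 2))) ≈ -13599.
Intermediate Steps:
Function('W')(E, T) = Mul(2, Pow(Add(-3, T), -1))
t = Mul(Rational(1, 3), Pow(822, Rational(1, 2))) (t = Pow(Add(Mul(2, Pow(Add(-3, 0), -1)), 92), Rational(1, 2)) = Pow(Add(Mul(2, Pow(-3, -1)), 92), Rational(1, 2)) = Pow(Add(Mul(2, Rational(-1, 3)), 92), Rational(1, 2)) = Pow(Add(Rational(-2, 3), 92), Rational(1, 2)) = Pow(Rational(274, 3), Rational(1, 2)) = Mul(Rational(1, 3), Pow(822, Rational(1, 2))) ≈ 9.5569)
d = 12 (d = Add(7, 5) = 12)
C = -205 (C = Add(-113, -92) = -205)
P = -1435 (P = Mul(7, -205) = -1435)
Mul(t, Add(d, P)) = Mul(Mul(Rational(1, 3), Pow(822, Rational(1, 2))), Add(12, -1435)) = Mul(Mul(Rational(1, 3), Pow(822, Rational(1, 2))), -1423) = Mul(Rational(-1423, 3), Pow(822, Rational(1, 2)))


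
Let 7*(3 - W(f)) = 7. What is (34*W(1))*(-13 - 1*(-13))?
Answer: 0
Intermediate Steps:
W(f) = 2 (W(f) = 3 - 1/7*7 = 3 - 1 = 2)
(34*W(1))*(-13 - 1*(-13)) = (34*2)*(-13 - 1*(-13)) = 68*(-13 + 13) = 68*0 = 0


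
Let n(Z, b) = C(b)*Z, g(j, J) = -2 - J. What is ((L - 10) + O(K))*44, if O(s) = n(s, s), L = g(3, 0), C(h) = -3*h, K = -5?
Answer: -3828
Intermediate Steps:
L = -2 (L = -2 - 1*0 = -2 + 0 = -2)
n(Z, b) = -3*Z*b (n(Z, b) = (-3*b)*Z = -3*Z*b)
O(s) = -3*s² (O(s) = -3*s*s = -3*s²)
((L - 10) + O(K))*44 = ((-2 - 10) - 3*(-5)²)*44 = (-12 - 3*25)*44 = (-12 - 75)*44 = -87*44 = -3828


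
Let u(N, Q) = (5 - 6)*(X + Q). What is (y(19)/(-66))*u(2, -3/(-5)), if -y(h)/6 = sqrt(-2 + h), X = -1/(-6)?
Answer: -23*sqrt(17)/330 ≈ -0.28737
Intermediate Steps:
X = 1/6 (X = -1*(-1/6) = 1/6 ≈ 0.16667)
y(h) = -6*sqrt(-2 + h)
u(N, Q) = -1/6 - Q (u(N, Q) = (5 - 6)*(1/6 + Q) = -(1/6 + Q) = -1/6 - Q)
(y(19)/(-66))*u(2, -3/(-5)) = (-6*sqrt(-2 + 19)/(-66))*(-1/6 - (-3)/(-5)) = (-6*sqrt(17)*(-1/66))*(-1/6 - (-3)*(-1)/5) = (sqrt(17)/11)*(-1/6 - 1*3/5) = (sqrt(17)/11)*(-1/6 - 3/5) = (sqrt(17)/11)*(-23/30) = -23*sqrt(17)/330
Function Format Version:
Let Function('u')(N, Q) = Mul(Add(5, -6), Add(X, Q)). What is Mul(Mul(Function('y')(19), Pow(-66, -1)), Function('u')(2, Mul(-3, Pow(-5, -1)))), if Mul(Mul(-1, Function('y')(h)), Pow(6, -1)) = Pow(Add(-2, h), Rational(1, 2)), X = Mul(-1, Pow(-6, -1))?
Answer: Mul(Rational(-23, 330), Pow(17, Rational(1, 2))) ≈ -0.28737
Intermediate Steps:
X = Rational(1, 6) (X = Mul(-1, Rational(-1, 6)) = Rational(1, 6) ≈ 0.16667)
Function('y')(h) = Mul(-6, Pow(Add(-2, h), Rational(1, 2)))
Function('u')(N, Q) = Add(Rational(-1, 6), Mul(-1, Q)) (Function('u')(N, Q) = Mul(Add(5, -6), Add(Rational(1, 6), Q)) = Mul(-1, Add(Rational(1, 6), Q)) = Add(Rational(-1, 6), Mul(-1, Q)))
Mul(Mul(Function('y')(19), Pow(-66, -1)), Function('u')(2, Mul(-3, Pow(-5, -1)))) = Mul(Mul(Mul(-6, Pow(Add(-2, 19), Rational(1, 2))), Pow(-66, -1)), Add(Rational(-1, 6), Mul(-1, Mul(-3, Pow(-5, -1))))) = Mul(Mul(Mul(-6, Pow(17, Rational(1, 2))), Rational(-1, 66)), Add(Rational(-1, 6), Mul(-1, Mul(-3, Rational(-1, 5))))) = Mul(Mul(Rational(1, 11), Pow(17, Rational(1, 2))), Add(Rational(-1, 6), Mul(-1, Rational(3, 5)))) = Mul(Mul(Rational(1, 11), Pow(17, Rational(1, 2))), Add(Rational(-1, 6), Rational(-3, 5))) = Mul(Mul(Rational(1, 11), Pow(17, Rational(1, 2))), Rational(-23, 30)) = Mul(Rational(-23, 330), Pow(17, Rational(1, 2)))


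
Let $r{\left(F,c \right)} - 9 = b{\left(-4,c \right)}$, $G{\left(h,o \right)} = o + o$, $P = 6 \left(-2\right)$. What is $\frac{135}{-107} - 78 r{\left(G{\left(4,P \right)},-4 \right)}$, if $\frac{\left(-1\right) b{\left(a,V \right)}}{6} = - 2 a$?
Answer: $\frac{325359}{107} \approx 3040.7$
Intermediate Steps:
$P = -12$
$b{\left(a,V \right)} = 12 a$ ($b{\left(a,V \right)} = - 6 \left(- 2 a\right) = 12 a$)
$G{\left(h,o \right)} = 2 o$
$r{\left(F,c \right)} = -39$ ($r{\left(F,c \right)} = 9 + 12 \left(-4\right) = 9 - 48 = -39$)
$\frac{135}{-107} - 78 r{\left(G{\left(4,P \right)},-4 \right)} = \frac{135}{-107} - -3042 = 135 \left(- \frac{1}{107}\right) + 3042 = - \frac{135}{107} + 3042 = \frac{325359}{107}$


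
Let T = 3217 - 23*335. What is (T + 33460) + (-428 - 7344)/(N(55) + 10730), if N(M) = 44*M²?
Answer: 2083517494/71915 ≈ 28972.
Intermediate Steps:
T = -4488 (T = 3217 - 1*7705 = 3217 - 7705 = -4488)
(T + 33460) + (-428 - 7344)/(N(55) + 10730) = (-4488 + 33460) + (-428 - 7344)/(44*55² + 10730) = 28972 - 7772/(44*3025 + 10730) = 28972 - 7772/(133100 + 10730) = 28972 - 7772/143830 = 28972 - 7772*1/143830 = 28972 - 3886/71915 = 2083517494/71915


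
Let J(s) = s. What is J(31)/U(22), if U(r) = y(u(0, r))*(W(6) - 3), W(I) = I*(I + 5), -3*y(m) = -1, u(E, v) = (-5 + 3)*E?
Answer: 31/21 ≈ 1.4762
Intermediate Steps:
u(E, v) = -2*E
y(m) = ⅓ (y(m) = -⅓*(-1) = ⅓)
W(I) = I*(5 + I)
U(r) = 21 (U(r) = (6*(5 + 6) - 3)/3 = (6*11 - 3)/3 = (66 - 3)/3 = (⅓)*63 = 21)
J(31)/U(22) = 31/21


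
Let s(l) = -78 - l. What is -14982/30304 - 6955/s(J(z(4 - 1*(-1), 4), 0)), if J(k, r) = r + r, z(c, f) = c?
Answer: 4030687/45456 ≈ 88.672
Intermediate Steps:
J(k, r) = 2*r
-14982/30304 - 6955/s(J(z(4 - 1*(-1), 4), 0)) = -14982/30304 - 6955/(-78 - 2*0) = -14982*1/30304 - 6955/(-78 - 1*0) = -7491/15152 - 6955/(-78 + 0) = -7491/15152 - 6955/(-78) = -7491/15152 - 6955*(-1/78) = -7491/15152 + 535/6 = 4030687/45456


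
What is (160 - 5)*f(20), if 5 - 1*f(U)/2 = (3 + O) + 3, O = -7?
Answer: 1860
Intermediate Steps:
f(U) = 12 (f(U) = 10 - 2*((3 - 7) + 3) = 10 - 2*(-4 + 3) = 10 - 2*(-1) = 10 + 2 = 12)
(160 - 5)*f(20) = (160 - 5)*12 = 155*12 = 1860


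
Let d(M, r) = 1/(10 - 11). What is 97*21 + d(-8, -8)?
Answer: 2036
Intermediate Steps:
d(M, r) = -1 (d(M, r) = 1/(-1) = -1)
97*21 + d(-8, -8) = 97*21 - 1 = 2037 - 1 = 2036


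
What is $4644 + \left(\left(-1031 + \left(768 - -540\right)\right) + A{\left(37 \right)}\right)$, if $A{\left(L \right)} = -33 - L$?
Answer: $4851$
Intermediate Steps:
$4644 + \left(\left(-1031 + \left(768 - -540\right)\right) + A{\left(37 \right)}\right) = 4644 + \left(\left(-1031 + \left(768 - -540\right)\right) - 70\right) = 4644 + \left(\left(-1031 + \left(768 + 540\right)\right) - 70\right) = 4644 + \left(\left(-1031 + 1308\right) - 70\right) = 4644 + \left(277 - 70\right) = 4644 + 207 = 4851$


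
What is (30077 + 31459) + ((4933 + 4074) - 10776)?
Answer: 59767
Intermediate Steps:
(30077 + 31459) + ((4933 + 4074) - 10776) = 61536 + (9007 - 10776) = 61536 - 1769 = 59767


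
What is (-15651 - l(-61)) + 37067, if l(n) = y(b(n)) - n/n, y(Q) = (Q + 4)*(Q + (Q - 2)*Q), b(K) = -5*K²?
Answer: 6439008304047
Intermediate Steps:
y(Q) = (4 + Q)*(Q + Q*(-2 + Q)) (y(Q) = (4 + Q)*(Q + (-2 + Q)*Q) = (4 + Q)*(Q + Q*(-2 + Q)))
l(n) = -1 - 5*n²*(-4 - 15*n² + 25*n⁴) (l(n) = (-5*n²)*(-4 + (-5*n²)² + 3*(-5*n²)) - n/n = (-5*n²)*(-4 + 25*n⁴ - 15*n²) - 1*1 = (-5*n²)*(-4 - 15*n² + 25*n⁴) - 1 = -5*n²*(-4 - 15*n² + 25*n⁴) - 1 = -1 - 5*n²*(-4 - 15*n² + 25*n⁴))
(-15651 - l(-61)) + 37067 = (-15651 - (-1 - 125*(-61)⁶ + 20*(-61)² + 75*(-61)⁴)) + 37067 = (-15651 - (-1 - 125*51520374361 + 20*3721 + 75*13845841)) + 37067 = (-15651 - (-1 - 6440046795125 + 74420 + 1038438075)) + 37067 = (-15651 - 1*(-6439008282631)) + 37067 = (-15651 + 6439008282631) + 37067 = 6439008266980 + 37067 = 6439008304047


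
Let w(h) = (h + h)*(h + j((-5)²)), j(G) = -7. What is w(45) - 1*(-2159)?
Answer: 5579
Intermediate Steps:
w(h) = 2*h*(-7 + h) (w(h) = (h + h)*(h - 7) = (2*h)*(-7 + h) = 2*h*(-7 + h))
w(45) - 1*(-2159) = 2*45*(-7 + 45) - 1*(-2159) = 2*45*38 + 2159 = 3420 + 2159 = 5579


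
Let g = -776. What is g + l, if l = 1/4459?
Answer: -3460183/4459 ≈ -776.00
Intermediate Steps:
l = 1/4459 ≈ 0.00022427
g + l = -776 + 1/4459 = -3460183/4459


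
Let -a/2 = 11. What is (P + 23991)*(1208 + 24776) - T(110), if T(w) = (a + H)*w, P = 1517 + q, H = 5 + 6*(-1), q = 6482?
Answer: 831230690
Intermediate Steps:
H = -1 (H = 5 - 6 = -1)
a = -22 (a = -2*11 = -22)
P = 7999 (P = 1517 + 6482 = 7999)
T(w) = -23*w (T(w) = (-22 - 1)*w = -23*w)
(P + 23991)*(1208 + 24776) - T(110) = (7999 + 23991)*(1208 + 24776) - (-23)*110 = 31990*25984 - 1*(-2530) = 831228160 + 2530 = 831230690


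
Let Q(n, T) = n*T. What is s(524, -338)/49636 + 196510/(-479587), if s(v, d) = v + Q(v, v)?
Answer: 30545103335/5951195083 ≈ 5.1326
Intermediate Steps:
Q(n, T) = T*n
s(v, d) = v + v² (s(v, d) = v + v*v = v + v²)
s(524, -338)/49636 + 196510/(-479587) = (524*(1 + 524))/49636 + 196510/(-479587) = (524*525)*(1/49636) + 196510*(-1/479587) = 275100*(1/49636) - 196510/479587 = 68775/12409 - 196510/479587 = 30545103335/5951195083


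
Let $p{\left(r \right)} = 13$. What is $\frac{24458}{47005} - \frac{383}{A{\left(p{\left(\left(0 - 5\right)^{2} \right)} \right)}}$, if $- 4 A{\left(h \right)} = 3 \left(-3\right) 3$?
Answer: $- \frac{10193042}{181305} \approx -56.22$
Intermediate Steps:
$A{\left(h \right)} = \frac{27}{4}$ ($A{\left(h \right)} = - \frac{3 \left(-3\right) 3}{4} = - \frac{\left(-9\right) 3}{4} = \left(- \frac{1}{4}\right) \left(-27\right) = \frac{27}{4}$)
$\frac{24458}{47005} - \frac{383}{A{\left(p{\left(\left(0 - 5\right)^{2} \right)} \right)}} = \frac{24458}{47005} - \frac{383}{\frac{27}{4}} = 24458 \cdot \frac{1}{47005} - \frac{1532}{27} = \frac{3494}{6715} - \frac{1532}{27} = - \frac{10193042}{181305}$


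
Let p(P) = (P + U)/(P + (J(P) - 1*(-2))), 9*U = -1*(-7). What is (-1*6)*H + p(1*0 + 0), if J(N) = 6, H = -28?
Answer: 12103/72 ≈ 168.10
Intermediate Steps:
U = 7/9 (U = (-1*(-7))/9 = (1/9)*7 = 7/9 ≈ 0.77778)
p(P) = (7/9 + P)/(8 + P) (p(P) = (P + 7/9)/(P + (6 - 1*(-2))) = (7/9 + P)/(P + (6 + 2)) = (7/9 + P)/(P + 8) = (7/9 + P)/(8 + P))
(-1*6)*H + p(1*0 + 0) = -1*6*(-28) + (7/9 + (1*0 + 0))/(8 + (1*0 + 0)) = -6*(-28) + (7/9 + (0 + 0))/(8 + (0 + 0)) = 168 + (7/9 + 0)/(8 + 0) = 168 + (7/9)/8 = 168 + (1/8)*(7/9) = 168 + 7/72 = 12103/72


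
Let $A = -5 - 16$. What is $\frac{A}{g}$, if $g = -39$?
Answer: $\frac{7}{13} \approx 0.53846$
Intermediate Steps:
$A = -21$ ($A = -5 - 16 = -21$)
$\frac{A}{g} = \frac{1}{-39} \left(-21\right) = \left(- \frac{1}{39}\right) \left(-21\right) = \frac{7}{13}$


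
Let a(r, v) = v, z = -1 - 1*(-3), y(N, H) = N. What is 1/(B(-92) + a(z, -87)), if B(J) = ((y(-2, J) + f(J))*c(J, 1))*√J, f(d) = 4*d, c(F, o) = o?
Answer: I/(-87*I + 740*√23) ≈ -6.9035e-6 + 0.00028161*I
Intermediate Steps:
z = 2 (z = -1 + 3 = 2)
B(J) = √J*(-2 + 4*J) (B(J) = ((-2 + 4*J)*1)*√J = (-2 + 4*J)*√J = √J*(-2 + 4*J))
1/(B(-92) + a(z, -87)) = 1/(√(-92)*(-2 + 4*(-92)) - 87) = 1/((2*I*√23)*(-2 - 368) - 87) = 1/((2*I*√23)*(-370) - 87) = 1/(-740*I*√23 - 87) = 1/(-87 - 740*I*√23)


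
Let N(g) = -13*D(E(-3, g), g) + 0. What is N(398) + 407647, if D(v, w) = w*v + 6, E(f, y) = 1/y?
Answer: 407556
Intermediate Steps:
D(v, w) = 6 + v*w (D(v, w) = v*w + 6 = 6 + v*w)
N(g) = -91 (N(g) = -13*(6 + g/g) + 0 = -13*(6 + 1) + 0 = -13*7 + 0 = -91 + 0 = -91)
N(398) + 407647 = -91 + 407647 = 407556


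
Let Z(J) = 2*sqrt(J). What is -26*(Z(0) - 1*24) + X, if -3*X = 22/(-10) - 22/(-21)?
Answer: 196681/315 ≈ 624.38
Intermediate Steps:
X = 121/315 (X = -(22/(-10) - 22/(-21))/3 = -(22*(-1/10) - 22*(-1/21))/3 = -(-11/5 + 22/21)/3 = -1/3*(-121/105) = 121/315 ≈ 0.38413)
-26*(Z(0) - 1*24) + X = -26*(2*sqrt(0) - 1*24) + 121/315 = -26*(2*0 - 24) + 121/315 = -26*(0 - 24) + 121/315 = -26*(-24) + 121/315 = 624 + 121/315 = 196681/315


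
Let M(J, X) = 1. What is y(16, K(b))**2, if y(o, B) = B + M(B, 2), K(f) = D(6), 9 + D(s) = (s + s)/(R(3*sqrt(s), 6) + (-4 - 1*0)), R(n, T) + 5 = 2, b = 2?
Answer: 4624/49 ≈ 94.367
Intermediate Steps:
R(n, T) = -3 (R(n, T) = -5 + 2 = -3)
D(s) = -9 - 2*s/7 (D(s) = -9 + (s + s)/(-3 + (-4 - 1*0)) = -9 + (2*s)/(-3 + (-4 + 0)) = -9 + (2*s)/(-3 - 4) = -9 + (2*s)/(-7) = -9 + (2*s)*(-1/7) = -9 - 2*s/7)
K(f) = -75/7 (K(f) = -9 - 2/7*6 = -9 - 12/7 = -75/7)
y(o, B) = 1 + B (y(o, B) = B + 1 = 1 + B)
y(16, K(b))**2 = (1 - 75/7)**2 = (-68/7)**2 = 4624/49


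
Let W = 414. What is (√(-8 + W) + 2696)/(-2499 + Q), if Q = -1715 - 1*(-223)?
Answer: -2696/3991 - √406/3991 ≈ -0.68057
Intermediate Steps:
Q = -1492 (Q = -1715 + 223 = -1492)
(√(-8 + W) + 2696)/(-2499 + Q) = (√(-8 + 414) + 2696)/(-2499 - 1492) = (√406 + 2696)/(-3991) = (2696 + √406)*(-1/3991) = -2696/3991 - √406/3991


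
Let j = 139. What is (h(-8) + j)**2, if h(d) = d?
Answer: 17161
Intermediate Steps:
(h(-8) + j)**2 = (-8 + 139)**2 = 131**2 = 17161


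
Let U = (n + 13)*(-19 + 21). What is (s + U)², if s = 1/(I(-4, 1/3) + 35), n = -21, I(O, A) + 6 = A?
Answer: 1974025/7744 ≈ 254.91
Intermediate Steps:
I(O, A) = -6 + A
s = 3/88 (s = 1/((-6 + 1/3) + 35) = 1/((-6 + ⅓) + 35) = 1/(-17/3 + 35) = 1/(88/3) = 3/88 ≈ 0.034091)
U = -16 (U = (-21 + 13)*(-19 + 21) = -8*2 = -16)
(s + U)² = (3/88 - 16)² = (-1405/88)² = 1974025/7744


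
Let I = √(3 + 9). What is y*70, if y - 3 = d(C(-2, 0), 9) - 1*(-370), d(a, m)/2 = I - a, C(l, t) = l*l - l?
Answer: 25270 + 280*√3 ≈ 25755.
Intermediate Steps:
C(l, t) = l² - l
I = 2*√3 (I = √12 = 2*√3 ≈ 3.4641)
d(a, m) = -2*a + 4*√3 (d(a, m) = 2*(2*√3 - a) = 2*(-a + 2*√3) = -2*a + 4*√3)
y = 361 + 4*√3 (y = 3 + ((-(-4)*(-1 - 2) + 4*√3) - 1*(-370)) = 3 + ((-(-4)*(-3) + 4*√3) + 370) = 3 + ((-2*6 + 4*√3) + 370) = 3 + ((-12 + 4*√3) + 370) = 3 + (358 + 4*√3) = 361 + 4*√3 ≈ 367.93)
y*70 = (361 + 4*√3)*70 = 25270 + 280*√3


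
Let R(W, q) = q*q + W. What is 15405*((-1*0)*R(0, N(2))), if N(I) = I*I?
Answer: 0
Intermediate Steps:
N(I) = I²
R(W, q) = W + q² (R(W, q) = q² + W = W + q²)
15405*((-1*0)*R(0, N(2))) = 15405*((-1*0)*(0 + (2²)²)) = 15405*(0*(0 + 4²)) = 15405*(0*(0 + 16)) = 15405*(0*16) = 15405*0 = 0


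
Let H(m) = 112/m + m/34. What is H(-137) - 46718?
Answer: -217635021/4658 ≈ -46723.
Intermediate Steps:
H(m) = 112/m + m/34 (H(m) = 112/m + m*(1/34) = 112/m + m/34)
H(-137) - 46718 = (112/(-137) + (1/34)*(-137)) - 46718 = (112*(-1/137) - 137/34) - 46718 = (-112/137 - 137/34) - 46718 = -22577/4658 - 46718 = -217635021/4658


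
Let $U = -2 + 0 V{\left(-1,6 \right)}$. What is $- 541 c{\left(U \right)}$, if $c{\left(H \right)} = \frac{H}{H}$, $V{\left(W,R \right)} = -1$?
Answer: $-541$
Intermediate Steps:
$U = -2$ ($U = -2 + 0 \left(-1\right) = -2 + 0 = -2$)
$c{\left(H \right)} = 1$
$- 541 c{\left(U \right)} = \left(-541\right) 1 = -541$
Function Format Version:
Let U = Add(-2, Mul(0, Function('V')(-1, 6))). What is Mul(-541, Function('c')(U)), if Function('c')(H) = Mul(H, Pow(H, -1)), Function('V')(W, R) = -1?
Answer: -541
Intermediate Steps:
U = -2 (U = Add(-2, Mul(0, -1)) = Add(-2, 0) = -2)
Function('c')(H) = 1
Mul(-541, Function('c')(U)) = Mul(-541, 1) = -541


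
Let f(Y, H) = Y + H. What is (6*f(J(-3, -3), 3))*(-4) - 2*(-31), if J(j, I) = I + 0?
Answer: 62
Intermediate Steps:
J(j, I) = I
f(Y, H) = H + Y
(6*f(J(-3, -3), 3))*(-4) - 2*(-31) = (6*(3 - 3))*(-4) - 2*(-31) = (6*0)*(-4) + 62 = 0*(-4) + 62 = 0 + 62 = 62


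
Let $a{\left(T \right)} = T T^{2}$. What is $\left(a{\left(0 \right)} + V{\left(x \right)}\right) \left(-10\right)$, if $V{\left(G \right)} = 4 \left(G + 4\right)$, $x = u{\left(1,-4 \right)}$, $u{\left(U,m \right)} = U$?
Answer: $-200$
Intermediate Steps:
$a{\left(T \right)} = T^{3}$
$x = 1$
$V{\left(G \right)} = 16 + 4 G$ ($V{\left(G \right)} = 4 \left(4 + G\right) = 16 + 4 G$)
$\left(a{\left(0 \right)} + V{\left(x \right)}\right) \left(-10\right) = \left(0^{3} + \left(16 + 4 \cdot 1\right)\right) \left(-10\right) = \left(0 + \left(16 + 4\right)\right) \left(-10\right) = \left(0 + 20\right) \left(-10\right) = 20 \left(-10\right) = -200$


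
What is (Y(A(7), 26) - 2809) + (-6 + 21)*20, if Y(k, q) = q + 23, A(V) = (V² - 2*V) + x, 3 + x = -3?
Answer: -2460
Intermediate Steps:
x = -6 (x = -3 - 3 = -6)
A(V) = -6 + V² - 2*V (A(V) = (V² - 2*V) - 6 = -6 + V² - 2*V)
Y(k, q) = 23 + q
(Y(A(7), 26) - 2809) + (-6 + 21)*20 = ((23 + 26) - 2809) + (-6 + 21)*20 = (49 - 2809) + 15*20 = -2760 + 300 = -2460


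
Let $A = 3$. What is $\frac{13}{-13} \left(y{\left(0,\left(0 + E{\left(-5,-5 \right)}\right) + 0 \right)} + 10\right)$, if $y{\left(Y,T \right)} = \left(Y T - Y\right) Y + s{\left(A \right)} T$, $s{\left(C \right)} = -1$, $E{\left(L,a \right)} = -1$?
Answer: $-11$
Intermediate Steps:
$y{\left(Y,T \right)} = - T + Y \left(- Y + T Y\right)$ ($y{\left(Y,T \right)} = \left(Y T - Y\right) Y - T = \left(T Y - Y\right) Y - T = \left(- Y + T Y\right) Y - T = Y \left(- Y + T Y\right) - T = - T + Y \left(- Y + T Y\right)$)
$\frac{13}{-13} \left(y{\left(0,\left(0 + E{\left(-5,-5 \right)}\right) + 0 \right)} + 10\right) = \frac{13}{-13} \left(\left(- (\left(0 - 1\right) + 0) - 0^{2} + \left(\left(0 - 1\right) + 0\right) 0^{2}\right) + 10\right) = 13 \left(- \frac{1}{13}\right) \left(\left(- (-1 + 0) - 0 + \left(-1 + 0\right) 0\right) + 10\right) = - (\left(\left(-1\right) \left(-1\right) + 0 - 0\right) + 10) = - (\left(1 + 0 + 0\right) + 10) = - (1 + 10) = \left(-1\right) 11 = -11$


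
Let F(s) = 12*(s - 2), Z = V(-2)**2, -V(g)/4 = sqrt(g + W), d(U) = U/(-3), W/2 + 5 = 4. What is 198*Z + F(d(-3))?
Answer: -12684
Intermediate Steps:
W = -2 (W = -10 + 2*4 = -10 + 8 = -2)
d(U) = -U/3 (d(U) = U*(-1/3) = -U/3)
V(g) = -4*sqrt(-2 + g) (V(g) = -4*sqrt(g - 2) = -4*sqrt(-2 + g))
Z = -64 (Z = (-4*sqrt(-2 - 2))**2 = (-8*I)**2 = -64)
F(s) = -24 + 12*s (F(s) = 12*(-2 + s) = -24 + 12*s)
198*Z + F(d(-3)) = 198*(-64) + (-24 + 12*(-1/3*(-3))) = -12672 + (-24 + 12*1) = -12672 + (-24 + 12) = -12672 - 12 = -12684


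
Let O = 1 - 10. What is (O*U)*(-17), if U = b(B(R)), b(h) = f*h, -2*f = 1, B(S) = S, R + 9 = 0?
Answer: 1377/2 ≈ 688.50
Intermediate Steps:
R = -9 (R = -9 + 0 = -9)
f = -½ (f = -½*1 = -½ ≈ -0.50000)
b(h) = -h/2
O = -9
U = 9/2 (U = -½*(-9) = 9/2 ≈ 4.5000)
(O*U)*(-17) = -9*9/2*(-17) = -81/2*(-17) = 1377/2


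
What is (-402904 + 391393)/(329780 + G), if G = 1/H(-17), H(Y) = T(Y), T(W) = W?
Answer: -65229/1868753 ≈ -0.034905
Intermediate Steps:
H(Y) = Y
G = -1/17 (G = 1/(-17) = -1/17 ≈ -0.058824)
(-402904 + 391393)/(329780 + G) = (-402904 + 391393)/(329780 - 1/17) = -11511/5606259/17 = -11511*17/5606259 = -65229/1868753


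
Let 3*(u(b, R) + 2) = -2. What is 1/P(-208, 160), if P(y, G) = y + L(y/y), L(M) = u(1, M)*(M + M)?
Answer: -3/640 ≈ -0.0046875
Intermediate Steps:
u(b, R) = -8/3 (u(b, R) = -2 + (1/3)*(-2) = -2 - 2/3 = -8/3)
L(M) = -16*M/3 (L(M) = -8*(M + M)/3 = -16*M/3)
P(y, G) = -16/3 + y (P(y, G) = y - 16*y/(3*y) = y - 16/3*1 = y - 16/3 = -16/3 + y)
1/P(-208, 160) = 1/(-16/3 - 208) = 1/(-640/3) = -3/640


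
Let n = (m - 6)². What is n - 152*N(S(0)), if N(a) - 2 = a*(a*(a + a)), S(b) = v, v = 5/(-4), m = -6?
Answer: 1735/4 ≈ 433.75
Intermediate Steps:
v = -5/4 (v = 5*(-¼) = -5/4 ≈ -1.2500)
S(b) = -5/4
n = 144 (n = (-6 - 6)² = (-12)² = 144)
N(a) = 2 + 2*a³ (N(a) = 2 + a*(a*(a + a)) = 2 + a*(a*(2*a)) = 2 + a*(2*a²) = 2 + 2*a³)
n - 152*N(S(0)) = 144 - 152*(2 + 2*(-5/4)³) = 144 - 152*(2 + 2*(-125/64)) = 144 - 152*(2 - 125/32) = 144 - 152*(-61/32) = 144 + 1159/4 = 1735/4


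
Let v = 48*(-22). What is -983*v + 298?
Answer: 1038346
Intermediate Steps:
v = -1056
-983*v + 298 = -983*(-1056) + 298 = 1038048 + 298 = 1038346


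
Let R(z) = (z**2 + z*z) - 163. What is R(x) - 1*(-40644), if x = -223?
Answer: 139939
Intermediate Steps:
R(z) = -163 + 2*z**2 (R(z) = (z**2 + z**2) - 163 = 2*z**2 - 163 = -163 + 2*z**2)
R(x) - 1*(-40644) = (-163 + 2*(-223)**2) - 1*(-40644) = (-163 + 2*49729) + 40644 = (-163 + 99458) + 40644 = 99295 + 40644 = 139939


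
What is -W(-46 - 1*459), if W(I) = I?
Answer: 505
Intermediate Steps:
-W(-46 - 1*459) = -(-46 - 1*459) = -(-46 - 459) = -1*(-505) = 505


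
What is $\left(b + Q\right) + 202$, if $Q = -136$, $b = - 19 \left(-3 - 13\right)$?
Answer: $370$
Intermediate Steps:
$b = 304$ ($b = \left(-19\right) \left(-16\right) = 304$)
$\left(b + Q\right) + 202 = \left(304 - 136\right) + 202 = 168 + 202 = 370$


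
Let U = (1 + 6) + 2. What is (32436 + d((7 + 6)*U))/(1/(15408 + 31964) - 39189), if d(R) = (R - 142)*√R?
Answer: -1536558192/1856461307 + 3552900*√13/1856461307 ≈ -0.82078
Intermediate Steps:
U = 9 (U = 7 + 2 = 9)
d(R) = √R*(-142 + R) (d(R) = (-142 + R)*√R = √R*(-142 + R))
(32436 + d((7 + 6)*U))/(1/(15408 + 31964) - 39189) = (32436 + √((7 + 6)*9)*(-142 + (7 + 6)*9))/(1/(15408 + 31964) - 39189) = (32436 + √(13*9)*(-142 + 13*9))/(1/47372 - 39189) = (32436 + √117*(-142 + 117))/(1/47372 - 39189) = (32436 + (3*√13)*(-25))/(-1856461307/47372) = (32436 - 75*√13)*(-47372/1856461307) = -1536558192/1856461307 + 3552900*√13/1856461307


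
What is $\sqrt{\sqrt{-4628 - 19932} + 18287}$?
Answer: $\sqrt{18287 + 4 i \sqrt{1535}} \approx 135.23 + 0.5794 i$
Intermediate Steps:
$\sqrt{\sqrt{-4628 - 19932} + 18287} = \sqrt{\sqrt{-24560} + 18287} = \sqrt{4 i \sqrt{1535} + 18287} = \sqrt{18287 + 4 i \sqrt{1535}}$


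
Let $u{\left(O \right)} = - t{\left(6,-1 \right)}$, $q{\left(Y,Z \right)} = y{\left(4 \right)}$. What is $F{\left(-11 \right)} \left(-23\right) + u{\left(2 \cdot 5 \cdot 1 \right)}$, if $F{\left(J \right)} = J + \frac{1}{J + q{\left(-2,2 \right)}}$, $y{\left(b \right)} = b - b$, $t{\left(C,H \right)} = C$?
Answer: $\frac{2740}{11} \approx 249.09$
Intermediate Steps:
$y{\left(b \right)} = 0$
$q{\left(Y,Z \right)} = 0$
$F{\left(J \right)} = J + \frac{1}{J}$ ($F{\left(J \right)} = J + \frac{1}{J + 0} = J + \frac{1}{J}$)
$u{\left(O \right)} = -6$ ($u{\left(O \right)} = \left(-1\right) 6 = -6$)
$F{\left(-11 \right)} \left(-23\right) + u{\left(2 \cdot 5 \cdot 1 \right)} = \left(-11 + \frac{1}{-11}\right) \left(-23\right) - 6 = \left(-11 - \frac{1}{11}\right) \left(-23\right) - 6 = \left(- \frac{122}{11}\right) \left(-23\right) - 6 = \frac{2806}{11} - 6 = \frac{2740}{11}$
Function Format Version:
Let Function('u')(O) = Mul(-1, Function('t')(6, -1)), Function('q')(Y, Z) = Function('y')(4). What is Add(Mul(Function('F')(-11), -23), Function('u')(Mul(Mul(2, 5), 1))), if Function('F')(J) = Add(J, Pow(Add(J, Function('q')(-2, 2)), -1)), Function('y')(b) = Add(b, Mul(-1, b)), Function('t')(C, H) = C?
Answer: Rational(2740, 11) ≈ 249.09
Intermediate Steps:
Function('y')(b) = 0
Function('q')(Y, Z) = 0
Function('F')(J) = Add(J, Pow(J, -1)) (Function('F')(J) = Add(J, Pow(Add(J, 0), -1)) = Add(J, Pow(J, -1)))
Function('u')(O) = -6 (Function('u')(O) = Mul(-1, 6) = -6)
Add(Mul(Function('F')(-11), -23), Function('u')(Mul(Mul(2, 5), 1))) = Add(Mul(Add(-11, Pow(-11, -1)), -23), -6) = Add(Mul(Add(-11, Rational(-1, 11)), -23), -6) = Add(Mul(Rational(-122, 11), -23), -6) = Add(Rational(2806, 11), -6) = Rational(2740, 11)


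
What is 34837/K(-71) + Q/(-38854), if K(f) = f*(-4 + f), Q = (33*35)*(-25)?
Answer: 1507316173/206897550 ≈ 7.2853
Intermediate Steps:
Q = -28875 (Q = 1155*(-25) = -28875)
34837/K(-71) + Q/(-38854) = 34837/((-71*(-4 - 71))) - 28875/(-38854) = 34837/((-71*(-75))) - 28875*(-1/38854) = 34837/5325 + 28875/38854 = 1507316173/206897550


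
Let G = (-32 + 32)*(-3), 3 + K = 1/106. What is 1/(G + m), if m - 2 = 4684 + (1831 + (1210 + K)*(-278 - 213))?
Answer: -106/62129211 ≈ -1.7061e-6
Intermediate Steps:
K = -317/106 (K = -3 + 1/106 = -317/106 ≈ -2.9906)
m = -62129211/106 (m = 2 + (4684 + (1831 + (1210 - 317/106)*(-278 - 213))) = 2 + (4684 + (1831 + (127943/106)*(-491))) = 2 + (4684 + (1831 - 62820013/106)) = 2 + (4684 - 62625927/106) = 2 - 62129423/106 = -62129211/106 ≈ -5.8613e+5)
G = 0 (G = 0*(-3) = 0)
1/(G + m) = 1/(0 - 62129211/106) = 1/(-62129211/106) = -106/62129211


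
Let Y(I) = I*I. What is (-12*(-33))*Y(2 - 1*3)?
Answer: 396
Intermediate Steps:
Y(I) = I**2
(-12*(-33))*Y(2 - 1*3) = (-12*(-33))*(2 - 1*3)**2 = 396*(2 - 3)**2 = 396*(-1)**2 = 396*1 = 396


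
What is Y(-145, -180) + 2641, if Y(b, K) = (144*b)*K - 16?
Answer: 3761025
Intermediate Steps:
Y(b, K) = -16 + 144*K*b (Y(b, K) = 144*K*b - 16 = -16 + 144*K*b)
Y(-145, -180) + 2641 = (-16 + 144*(-180)*(-145)) + 2641 = (-16 + 3758400) + 2641 = 3758384 + 2641 = 3761025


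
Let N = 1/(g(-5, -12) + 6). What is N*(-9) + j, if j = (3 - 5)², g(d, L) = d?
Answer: -5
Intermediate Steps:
N = 1 (N = 1/(-5 + 6) = 1/1 = 1)
j = 4 (j = (-2)² = 4)
N*(-9) + j = 1*(-9) + 4 = -9 + 4 = -5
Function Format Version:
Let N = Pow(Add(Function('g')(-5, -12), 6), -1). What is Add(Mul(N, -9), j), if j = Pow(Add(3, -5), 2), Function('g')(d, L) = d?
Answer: -5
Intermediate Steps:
N = 1 (N = Pow(Add(-5, 6), -1) = Pow(1, -1) = 1)
j = 4 (j = Pow(-2, 2) = 4)
Add(Mul(N, -9), j) = Add(Mul(1, -9), 4) = Add(-9, 4) = -5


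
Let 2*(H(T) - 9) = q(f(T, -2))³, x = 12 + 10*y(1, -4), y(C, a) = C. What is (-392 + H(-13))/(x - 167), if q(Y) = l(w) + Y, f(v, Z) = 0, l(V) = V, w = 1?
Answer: 153/58 ≈ 2.6379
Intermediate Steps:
q(Y) = 1 + Y
x = 22 (x = 12 + 10*1 = 12 + 10 = 22)
H(T) = 19/2 (H(T) = 9 + (1 + 0)³/2 = 9 + (½)*1³ = 9 + (½)*1 = 9 + ½ = 19/2)
(-392 + H(-13))/(x - 167) = (-392 + 19/2)/(22 - 167) = -765/2/(-145) = -765/2*(-1/145) = 153/58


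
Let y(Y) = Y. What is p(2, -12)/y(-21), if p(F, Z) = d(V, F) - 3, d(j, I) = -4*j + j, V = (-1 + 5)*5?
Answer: 3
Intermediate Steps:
V = 20 (V = 4*5 = 20)
d(j, I) = -3*j
p(F, Z) = -63 (p(F, Z) = -3*20 - 3 = -60 - 3 = -63)
p(2, -12)/y(-21) = -63/(-21) = -63*(-1/21) = 3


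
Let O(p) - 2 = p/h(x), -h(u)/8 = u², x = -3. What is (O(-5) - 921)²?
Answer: 4377542569/5184 ≈ 8.4443e+5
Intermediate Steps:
h(u) = -8*u²
O(p) = 2 - p/72 (O(p) = 2 + p/((-8*(-3)²)) = 2 + p/((-8*9)) = 2 + p/(-72) = 2 + p*(-1/72) = 2 - p/72)
(O(-5) - 921)² = ((2 - 1/72*(-5)) - 921)² = ((2 + 5/72) - 921)² = (149/72 - 921)² = (-66163/72)² = 4377542569/5184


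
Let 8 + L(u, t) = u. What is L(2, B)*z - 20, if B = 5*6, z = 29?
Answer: -194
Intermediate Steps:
B = 30
L(u, t) = -8 + u
L(2, B)*z - 20 = (-8 + 2)*29 - 20 = -6*29 - 20 = -174 - 20 = -194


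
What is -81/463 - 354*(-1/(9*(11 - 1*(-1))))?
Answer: 25859/8334 ≈ 3.1028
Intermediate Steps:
-81/463 - 354*(-1/(9*(11 - 1*(-1)))) = -81*1/463 - 354*(-1/(9*(11 + 1))) = -81/463 - 354/(12*(-9)) = -81/463 - 354/(-108) = -81/463 - 354*(-1/108) = -81/463 + 59/18 = 25859/8334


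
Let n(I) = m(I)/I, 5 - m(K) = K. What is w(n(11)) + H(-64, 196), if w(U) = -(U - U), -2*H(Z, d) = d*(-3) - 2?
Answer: 295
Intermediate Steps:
m(K) = 5 - K
H(Z, d) = 1 + 3*d/2 (H(Z, d) = -(d*(-3) - 2)/2 = -(-3*d - 2)/2 = -(-2 - 3*d)/2 = 1 + 3*d/2)
n(I) = (5 - I)/I
w(U) = 0 (w(U) = -1*0 = 0)
w(n(11)) + H(-64, 196) = 0 + (1 + (3/2)*196) = 0 + (1 + 294) = 0 + 295 = 295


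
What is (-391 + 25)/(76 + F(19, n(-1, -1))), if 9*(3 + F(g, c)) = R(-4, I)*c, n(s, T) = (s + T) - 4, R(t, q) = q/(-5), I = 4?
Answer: -5490/1103 ≈ -4.9773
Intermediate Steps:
R(t, q) = -q/5 (R(t, q) = q*(-⅕) = -q/5)
n(s, T) = -4 + T + s (n(s, T) = (T + s) - 4 = -4 + T + s)
F(g, c) = -3 - 4*c/45 (F(g, c) = -3 + ((-⅕*4)*c)/9 = -3 + (-4*c/5)/9 = -3 - 4*c/45)
(-391 + 25)/(76 + F(19, n(-1, -1))) = (-391 + 25)/(76 + (-3 - 4*(-4 - 1 - 1)/45)) = -366/(76 + (-3 - 4/45*(-6))) = -366/(76 + (-3 + 8/15)) = -366/(76 - 37/15) = -366/1103/15 = -366*15/1103 = -5490/1103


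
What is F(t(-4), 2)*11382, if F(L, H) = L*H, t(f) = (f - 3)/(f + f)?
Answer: 39837/2 ≈ 19919.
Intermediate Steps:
t(f) = (-3 + f)/(2*f) (t(f) = (-3 + f)/((2*f)) = (-3 + f)*(1/(2*f)) = (-3 + f)/(2*f))
F(L, H) = H*L
F(t(-4), 2)*11382 = (2*((½)*(-3 - 4)/(-4)))*11382 = (2*((½)*(-¼)*(-7)))*11382 = (2*(7/8))*11382 = (7/4)*11382 = 39837/2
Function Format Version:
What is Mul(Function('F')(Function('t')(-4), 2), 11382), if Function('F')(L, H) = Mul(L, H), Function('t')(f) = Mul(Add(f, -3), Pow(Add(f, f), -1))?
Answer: Rational(39837, 2) ≈ 19919.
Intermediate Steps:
Function('t')(f) = Mul(Rational(1, 2), Pow(f, -1), Add(-3, f)) (Function('t')(f) = Mul(Add(-3, f), Pow(Mul(2, f), -1)) = Mul(Add(-3, f), Mul(Rational(1, 2), Pow(f, -1))) = Mul(Rational(1, 2), Pow(f, -1), Add(-3, f)))
Function('F')(L, H) = Mul(H, L)
Mul(Function('F')(Function('t')(-4), 2), 11382) = Mul(Mul(2, Mul(Rational(1, 2), Pow(-4, -1), Add(-3, -4))), 11382) = Mul(Mul(2, Mul(Rational(1, 2), Rational(-1, 4), -7)), 11382) = Mul(Mul(2, Rational(7, 8)), 11382) = Mul(Rational(7, 4), 11382) = Rational(39837, 2)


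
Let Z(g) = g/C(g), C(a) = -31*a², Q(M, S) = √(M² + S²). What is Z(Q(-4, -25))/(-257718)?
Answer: √641/5121114378 ≈ 4.9438e-9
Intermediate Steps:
Z(g) = -1/(31*g) (Z(g) = g/((-31*g²)) = g*(-1/(31*g²)) = -1/(31*g))
Z(Q(-4, -25))/(-257718) = -1/(31*√((-4)² + (-25)²))/(-257718) = -1/(31*√(16 + 625))*(-1/257718) = -√641/641/31*(-1/257718) = -√641/19871*(-1/257718) = √641/5121114378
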